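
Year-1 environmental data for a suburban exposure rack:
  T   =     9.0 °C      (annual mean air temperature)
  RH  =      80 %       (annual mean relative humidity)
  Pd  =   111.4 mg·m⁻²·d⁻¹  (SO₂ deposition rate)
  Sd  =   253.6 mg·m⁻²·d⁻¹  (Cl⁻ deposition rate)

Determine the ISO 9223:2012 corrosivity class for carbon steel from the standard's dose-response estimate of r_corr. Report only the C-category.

carbon steel: f(T) = +0.150·(T−10) [T≤10 °C] = -0.1500
  SO₂ term: 1.77·111.4^0.52·exp(0.02·80-0.1500) = 87.51
  Sd branch = 0.102·Sd^0.62·e^(0.033·RH+0.04·T) = 63.4 μm/a
  sum: 87.51 + 63.4 → r_corr = 150.9 μm/a
151 μm/a falls in (80, 200] for carbon steel → category C5

C5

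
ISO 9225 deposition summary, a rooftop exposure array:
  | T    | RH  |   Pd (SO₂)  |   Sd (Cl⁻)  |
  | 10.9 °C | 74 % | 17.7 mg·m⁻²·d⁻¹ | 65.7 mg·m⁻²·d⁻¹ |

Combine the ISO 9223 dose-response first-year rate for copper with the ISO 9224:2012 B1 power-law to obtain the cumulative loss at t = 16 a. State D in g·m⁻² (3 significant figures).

D(16) = 90.9 g·m⁻²

copper: T>10 °C ⇒ hinge -0.080·(10.9−10) = -0.0720
  SO₂ term: 0.0053·17.7^0.26·exp(0.059·74-0.0720) = 0.8196
  Sd branch = 0.01025·Sd^0.27·e^(0.036·RH+0.049·T) = 0.7769 μm/a
  r_corr = 0.8196 + 0.7769 = 1.597 μm/a
ISO 9224: D(t) = r_corr · t^b with b = 0.667 (copper, B1)
  D(16) = 1.597 × 16^0.667 = 1.597 × 6.355 = 10.15 μm
  Mass loss = 10.15 μm × 8.96 g/cm³ = 90.92 g·m⁻²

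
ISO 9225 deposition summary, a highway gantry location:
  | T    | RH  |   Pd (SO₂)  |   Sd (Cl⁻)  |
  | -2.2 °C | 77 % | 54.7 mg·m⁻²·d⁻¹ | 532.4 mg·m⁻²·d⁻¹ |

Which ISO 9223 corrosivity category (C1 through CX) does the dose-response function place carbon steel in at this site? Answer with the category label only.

C4

carbon steel: temperature factor f = +0.150·(-12.2) = -1.8300
  sulphur-dioxide contribution → 10.61 μm/a
  chloride contribution → 58.1 μm/a
  total first-year rate 68.71 μm/a
68.7 μm/a falls in (50, 80] for carbon steel → category C4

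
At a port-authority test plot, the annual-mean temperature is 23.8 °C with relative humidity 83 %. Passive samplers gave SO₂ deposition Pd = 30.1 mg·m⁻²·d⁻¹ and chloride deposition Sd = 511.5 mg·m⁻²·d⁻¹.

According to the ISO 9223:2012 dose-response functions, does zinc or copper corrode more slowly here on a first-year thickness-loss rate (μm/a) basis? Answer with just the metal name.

zinc: T>10 °C ⇒ hinge -0.071·(23.8−10) = -0.9798
  sulphur-dioxide contribution → 0.9858 μm/a
  chloride contribution → 8.996 μm/a
  ⇒ r_corr(zinc) = 9.981 μm/a
copper: T>10 °C ⇒ hinge -0.080·(23.8−10) = -1.1040
  sulphur-dioxide contribution → 0.5701 μm/a
  chloride contribution → 3.518 μm/a
  total first-year rate 4.088 μm/a
Ordering by μm/a: zinc (9.98) > copper (4.09)

copper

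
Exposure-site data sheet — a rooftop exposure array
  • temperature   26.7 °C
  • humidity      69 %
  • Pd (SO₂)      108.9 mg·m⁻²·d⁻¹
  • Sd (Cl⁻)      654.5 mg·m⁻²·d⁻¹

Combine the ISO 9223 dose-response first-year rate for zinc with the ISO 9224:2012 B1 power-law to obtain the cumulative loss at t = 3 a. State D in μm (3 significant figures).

zinc: f(T) = -0.071·(T−10) [T>10 °C] = -1.1857
  sulphur-dioxide contribution → 0.742 μm/a
  chloride contribution → 11.84 μm/a
  ⇒ r_corr(zinc) = 12.59 μm/a
Power-law: D(3) = r_corr · 3^0.813
  D(3) = 12.59 × 3^0.813 = 12.59 × 2.443 = 30.74 μm

D(3) = 30.7 μm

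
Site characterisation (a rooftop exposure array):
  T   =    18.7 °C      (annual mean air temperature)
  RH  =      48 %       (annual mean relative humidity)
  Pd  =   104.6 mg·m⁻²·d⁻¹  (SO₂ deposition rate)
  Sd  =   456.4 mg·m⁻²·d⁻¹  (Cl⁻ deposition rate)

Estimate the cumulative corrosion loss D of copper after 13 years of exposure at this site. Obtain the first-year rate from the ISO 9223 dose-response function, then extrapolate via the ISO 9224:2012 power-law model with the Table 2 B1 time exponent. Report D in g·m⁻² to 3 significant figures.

copper: f(T) = -0.080·(T−10) [T>10 °C] = -0.6960
  SO₂ term: 0.0053·104.6^0.26·exp(0.059·48-0.6960) = 0.1503
  Cl⁻ term: 0.01025·456.4^0.27·exp(0.036·48+0.049·18.7) = 0.7536
  r_corr = 0.1503 + 0.7536 = 0.9039 μm/a
ISO 9224: D(t) = r_corr · t^b with b = 0.667 (copper, B1)
  D(13) = 0.9039 × 13^0.667 = 0.9039 × 5.534 = 5.002 μm
  Mass loss = 5.002 μm × 8.96 g/cm³ = 44.82 g·m⁻²

D(13) = 44.8 g·m⁻²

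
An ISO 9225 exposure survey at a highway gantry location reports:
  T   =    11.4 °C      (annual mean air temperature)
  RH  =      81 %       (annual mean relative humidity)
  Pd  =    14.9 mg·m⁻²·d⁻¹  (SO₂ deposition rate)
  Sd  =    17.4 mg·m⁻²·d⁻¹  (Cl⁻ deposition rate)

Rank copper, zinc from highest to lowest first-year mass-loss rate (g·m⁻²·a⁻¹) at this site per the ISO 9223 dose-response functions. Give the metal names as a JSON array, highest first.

["copper", "zinc"]

copper: T>10 °C ⇒ hinge -0.080·(11.4−10) = -0.1120
  SO₂ term: 0.0053·14.9^0.26·exp(0.059·81-0.1120) = 1.138
  Cl⁻ term: 0.01025·17.4^0.27·exp(0.036·81+0.049·11.4) = 0.7156
  r_corr = 1.138 + 0.7156 = 1.854 μm/a
  mass loss = 1.854 μm/a × 8.96 g/cm³ = 16.61 g·m⁻²·a⁻¹
zinc: T>10 °C ⇒ hinge -0.071·(11.4−10) = -0.0994
  SO₂ term: 0.0129·14.9^0.44·exp(0.046·81-0.0994) = 1.591
  Cl⁻ term: 0.0175·17.4^0.57·exp(0.008·81+0.085·11.4) = 0.4492
  sum: 1.591 + 0.4492 → r_corr = 2.041 μm/a
  mass loss = 2.041 μm/a × 7.14 g/cm³ = 14.57 g·m⁻²·a⁻¹
Ordering by g·m⁻²·a⁻¹: copper (16.6) > zinc (14.6)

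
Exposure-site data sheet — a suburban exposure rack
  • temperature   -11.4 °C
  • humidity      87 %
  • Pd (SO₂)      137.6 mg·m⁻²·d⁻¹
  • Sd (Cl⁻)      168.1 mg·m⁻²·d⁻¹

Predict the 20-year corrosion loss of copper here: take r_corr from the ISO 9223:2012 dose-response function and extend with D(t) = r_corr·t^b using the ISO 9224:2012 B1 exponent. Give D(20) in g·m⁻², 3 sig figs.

copper: temperature factor f = +0.126·(-21.4) = -2.6964
  Pd branch = 0.0053·Pd^0.26·e^(0.059·RH+f) = 0.218 μm/a
  Cl⁻ term: 0.01025·168.1^0.27·exp(0.036·87+0.049·-11.4) = 0.5361
  r_corr = 0.218 + 0.5361 = 0.7541 μm/a
Power-law: D(20) = r_corr · 20^0.667
  D(20) = 0.7541 × 20^0.667 = 0.7541 × 7.375 = 5.562 μm
  Mass loss = 5.562 μm × 8.96 g/cm³ = 49.84 g·m⁻²

D(20) = 49.8 g·m⁻²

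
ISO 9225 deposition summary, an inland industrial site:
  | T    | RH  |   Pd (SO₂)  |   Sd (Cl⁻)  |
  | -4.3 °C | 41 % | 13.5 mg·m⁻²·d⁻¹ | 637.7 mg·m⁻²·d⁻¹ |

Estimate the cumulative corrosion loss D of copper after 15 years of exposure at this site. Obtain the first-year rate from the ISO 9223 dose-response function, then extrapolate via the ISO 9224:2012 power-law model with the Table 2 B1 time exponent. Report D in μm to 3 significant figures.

copper: T≤10 °C ⇒ hinge +0.126·(-4.3−10) = -1.8018
  SO₂ term: 0.0053·13.5^0.26·exp(0.059·41-1.8018) = 0.01933
  Cl⁻ term: 0.01025·637.7^0.27·exp(0.036·41+0.049·-4.3) = 0.2077
  r_corr = 0.01933 + 0.2077 = 0.2271 μm/a
Long-term exponent b (ISO 9224 Table 2, B1) = 0.667
  D(15) = 0.2271 × 15^0.667 = 0.2271 × 6.088 = 1.382 μm

D(15) = 1.38 μm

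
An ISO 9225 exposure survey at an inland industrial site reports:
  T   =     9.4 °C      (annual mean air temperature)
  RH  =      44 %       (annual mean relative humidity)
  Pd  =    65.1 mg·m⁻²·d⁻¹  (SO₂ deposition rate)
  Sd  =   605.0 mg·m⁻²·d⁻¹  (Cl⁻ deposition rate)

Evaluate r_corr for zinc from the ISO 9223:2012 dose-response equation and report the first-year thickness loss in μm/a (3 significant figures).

r_corr = 2.73 μm/a

zinc: f(T) = +0.038·(T−10) [T≤10 °C] = -0.0228
  Pd branch = 0.0129·Pd^0.44·e^(0.046·RH+f) = 0.5993 μm/a
  Cl⁻ term: 0.0175·605.0^0.57·exp(0.008·44+0.085·9.4) = 2.131
  sum: 0.5993 + 2.131 → r_corr = 2.73 μm/a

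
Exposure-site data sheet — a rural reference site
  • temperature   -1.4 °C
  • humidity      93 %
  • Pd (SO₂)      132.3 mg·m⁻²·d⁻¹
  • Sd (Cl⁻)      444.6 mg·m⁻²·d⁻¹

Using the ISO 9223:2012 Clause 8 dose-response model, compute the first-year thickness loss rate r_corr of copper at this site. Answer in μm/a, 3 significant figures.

copper: T≤10 °C ⇒ hinge +0.126·(-1.4−10) = -1.4364
  Pd branch = 0.0053·Pd^0.26·e^(0.059·RH+f) = 1.084 μm/a
  Sd branch = 0.01025·Sd^0.27·e^(0.036·RH+0.049·T) = 1.412 μm/a
  r_corr = 1.084 + 1.412 = 2.496 μm/a

r_corr = 2.50 μm/a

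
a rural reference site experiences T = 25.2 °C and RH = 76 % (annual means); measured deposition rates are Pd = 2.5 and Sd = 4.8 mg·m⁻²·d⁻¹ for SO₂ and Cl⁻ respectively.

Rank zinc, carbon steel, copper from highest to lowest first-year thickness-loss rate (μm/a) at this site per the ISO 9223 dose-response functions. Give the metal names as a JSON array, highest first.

["carbon steel", "copper", "zinc"]

zinc: T>10 °C ⇒ hinge -0.071·(25.2−10) = -1.0792
  Pd branch = 0.0129·Pd^0.44·e^(0.046·RH+f) = 0.2164 μm/a
  Cl⁻ term: 0.0175·4.8^0.57·exp(0.008·76+0.085·25.2) = 0.6694
  r_corr = 0.2164 + 0.6694 = 0.8858 μm/a
carbon steel: f(T) = -0.054·(T−10) [T>10 °C] = -0.8208
  Pd branch = 1.77·Pd^0.52·e^(0.02·RH+f) = 5.735 μm/a
  Sd branch = 0.102·Sd^0.62·e^(0.033·RH+0.04·T) = 9.077 μm/a
  r_corr = 5.735 + 9.077 = 14.81 μm/a
copper: temperature factor f = -0.080·(15.2) = -1.2160
  Pd branch = 0.0053·Pd^0.26·e^(0.059·RH+f) = 0.1766 μm/a
  Cl⁻ term: 0.01025·4.8^0.27·exp(0.036·76+0.049·25.2) = 0.8301
  r_corr = 0.1766 + 0.8301 = 1.007 μm/a
Ordering by μm/a: carbon steel (14.8) > copper (1.01) > zinc (0.886)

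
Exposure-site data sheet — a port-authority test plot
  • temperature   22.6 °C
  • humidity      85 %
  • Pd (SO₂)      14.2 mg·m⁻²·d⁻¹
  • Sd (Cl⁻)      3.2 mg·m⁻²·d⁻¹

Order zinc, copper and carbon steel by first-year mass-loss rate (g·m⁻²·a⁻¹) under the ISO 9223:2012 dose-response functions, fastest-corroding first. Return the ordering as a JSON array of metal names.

zinc: f(T) = -0.071·(T−10) [T>10 °C] = -0.8946
  sulphur-dioxide contribution → 0.8456 μm/a
  chloride contribution → 0.4577 μm/a
  ⇒ r_corr(zinc) = 1.303 μm/a
  mass loss = 1.303 μm/a × 7.14 g/cm³ = 9.306 g·m⁻²·a⁻¹
copper: T>10 °C ⇒ hinge -0.080·(22.6−10) = -1.0080
  sulphur-dioxide contribution → 0.5809 μm/a
  chloride contribution → 0.9057 μm/a
  total first-year rate 1.487 μm/a
  mass loss = 1.487 μm/a × 8.96 g/cm³ = 13.32 g·m⁻²·a⁻¹
carbon steel: f(T) = -0.054·(T−10) [T>10 °C] = -0.6804
  sulphur-dioxide contribution → 19.5 μm/a
  chloride contribution → 8.562 μm/a
  ⇒ r_corr(carbon steel) = 28.06 μm/a
  mass loss = 28.06 μm/a × 7.85 g/cm³ = 220.3 g·m⁻²·a⁻¹
Ordering by g·m⁻²·a⁻¹: carbon steel (220) > copper (13.3) > zinc (9.31)

["carbon steel", "copper", "zinc"]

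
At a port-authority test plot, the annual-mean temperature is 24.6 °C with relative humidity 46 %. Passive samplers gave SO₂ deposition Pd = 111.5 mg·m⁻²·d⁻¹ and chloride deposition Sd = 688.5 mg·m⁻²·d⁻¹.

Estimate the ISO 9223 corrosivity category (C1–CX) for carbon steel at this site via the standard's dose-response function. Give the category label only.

carbon steel: f(T) = -0.054·(T−10) [T>10 °C] = -0.7884
  SO₂ term: 1.77·111.5^0.52·exp(0.02·46-0.7884) = 23.43
  Cl⁻ term: 0.102·688.5^0.62·exp(0.033·46+0.04·24.6) = 71.57
  r_corr = 23.43 + 71.57 = 94.99 μm/a
95 μm/a falls in (80, 200] for carbon steel → category C5

C5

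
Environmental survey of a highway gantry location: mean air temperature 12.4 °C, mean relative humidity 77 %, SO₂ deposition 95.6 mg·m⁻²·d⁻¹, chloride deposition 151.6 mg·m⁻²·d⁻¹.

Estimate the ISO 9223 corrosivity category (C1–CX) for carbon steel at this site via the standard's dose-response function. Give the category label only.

carbon steel: T>10 °C ⇒ hinge -0.054·(12.4−10) = -0.1296
  SO₂ term: 1.77·95.6^0.52·exp(0.02·77-0.1296) = 77.69
  Cl⁻ term: 0.102·151.6^0.62·exp(0.033·77+0.04·12.4) = 47.82
  sum: 77.69 + 47.82 → r_corr = 125.5 μm/a
ISO 9223 Table 2 (carbon steel): 80 < 126 ≤ 200 μm/a ⇒ C5

C5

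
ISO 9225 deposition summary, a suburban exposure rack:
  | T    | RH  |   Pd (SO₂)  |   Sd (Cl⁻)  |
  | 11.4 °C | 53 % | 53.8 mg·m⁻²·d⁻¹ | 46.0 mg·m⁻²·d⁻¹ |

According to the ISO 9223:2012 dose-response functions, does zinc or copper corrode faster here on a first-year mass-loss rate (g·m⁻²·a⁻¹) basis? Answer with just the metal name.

zinc: temperature factor f = -0.071·(1.4) = -0.0994
  Pd branch = 0.0129·Pd^0.44·e^(0.046·RH+f) = 0.7723 μm/a
  Cl⁻ term: 0.0175·46.0^0.57·exp(0.008·53+0.085·11.4) = 0.6249
  r_corr = 0.7723 + 0.6249 = 1.397 μm/a
  mass loss = 1.397 μm/a × 7.14 g/cm³ = 9.976 g·m⁻²·a⁻¹
copper: f(T) = -0.080·(T−10) [T>10 °C] = -0.1120
  Pd branch = 0.0053·Pd^0.26·e^(0.059·RH+f) = 0.3046 μm/a
  Sd branch = 0.01025·Sd^0.27·e^(0.036·RH+0.049·T) = 0.3395 μm/a
  sum: 0.3046 + 0.3395 → r_corr = 0.6441 μm/a
  mass loss = 0.6441 μm/a × 8.96 g/cm³ = 5.771 g·m⁻²·a⁻¹
Ordering by g·m⁻²·a⁻¹: zinc (9.98) > copper (5.77)

zinc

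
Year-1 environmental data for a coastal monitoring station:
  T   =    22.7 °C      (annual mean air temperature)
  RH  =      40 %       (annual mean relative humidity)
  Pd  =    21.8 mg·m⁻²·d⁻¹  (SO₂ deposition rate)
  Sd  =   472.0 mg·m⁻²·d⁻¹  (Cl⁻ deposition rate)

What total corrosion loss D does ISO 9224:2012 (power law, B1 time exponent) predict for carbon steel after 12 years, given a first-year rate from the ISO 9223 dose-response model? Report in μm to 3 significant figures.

carbon steel: temperature factor f = -0.054·(12.7) = -0.6858
  sulphur-dioxide contribution → 9.853 μm/a
  chloride contribution → 43.06 μm/a
  ⇒ r_corr(carbon steel) = 52.91 μm/a
Power-law: D(12) = r_corr · 12^0.523
  D(12) = 52.91 × 12^0.523 = 52.91 × 3.668 = 194.1 μm

D(12) = 194 μm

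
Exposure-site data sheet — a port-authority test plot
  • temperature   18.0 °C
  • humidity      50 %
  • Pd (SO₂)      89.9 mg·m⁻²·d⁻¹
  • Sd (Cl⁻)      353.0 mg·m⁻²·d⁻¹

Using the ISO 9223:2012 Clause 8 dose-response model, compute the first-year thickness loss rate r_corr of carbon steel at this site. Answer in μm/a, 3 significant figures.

carbon steel: T>10 °C ⇒ hinge -0.054·(18.0−10) = -0.4320
  sulphur-dioxide contribution → 32.4 μm/a
  chloride contribution → 41.45 μm/a
  total first-year rate 73.85 μm/a

r_corr = 73.9 μm/a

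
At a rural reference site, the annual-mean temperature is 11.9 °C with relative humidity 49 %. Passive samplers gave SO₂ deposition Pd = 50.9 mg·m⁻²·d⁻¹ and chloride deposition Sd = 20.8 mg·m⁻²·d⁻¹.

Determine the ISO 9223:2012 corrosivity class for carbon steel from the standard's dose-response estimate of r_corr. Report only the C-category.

C3

carbon steel: temperature factor f = -0.054·(1.9) = -0.1026
  Pd branch = 1.77·Pd^0.52·e^(0.02·RH+f) = 32.85 μm/a
  Cl⁻ term: 0.102·20.8^0.62·exp(0.033·49+0.04·11.9) = 5.43
  sum: 32.85 + 5.43 → r_corr = 38.28 μm/a
Category bounds: 25…50 μm/a bracket r_corr ⇒ C3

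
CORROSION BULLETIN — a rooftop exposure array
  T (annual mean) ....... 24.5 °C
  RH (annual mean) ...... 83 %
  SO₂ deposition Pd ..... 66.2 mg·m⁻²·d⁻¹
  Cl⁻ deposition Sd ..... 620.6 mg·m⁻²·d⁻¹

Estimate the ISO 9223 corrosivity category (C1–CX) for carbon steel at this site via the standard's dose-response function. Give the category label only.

carbon steel: T>10 °C ⇒ hinge -0.054·(24.5−10) = -0.7830
  SO₂ term: 1.77·66.2^0.52·exp(0.02·83-0.7830) = 37.64
  Cl⁻ term: 0.102·620.6^0.62·exp(0.033·83+0.04·24.5) = 226.6
  r_corr = 37.64 + 226.6 = 264.3 μm/a
ISO 9223 Table 2 (carbon steel): 200 < 264 ≤ 700 μm/a ⇒ CX

CX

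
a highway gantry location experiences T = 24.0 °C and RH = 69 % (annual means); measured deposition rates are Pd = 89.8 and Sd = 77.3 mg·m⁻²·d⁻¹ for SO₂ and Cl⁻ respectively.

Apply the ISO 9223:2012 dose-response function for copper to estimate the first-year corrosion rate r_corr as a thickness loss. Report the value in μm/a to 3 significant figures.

r_corr = 1.61 μm/a

copper: T>10 °C ⇒ hinge -0.080·(24.0−10) = -1.1200
  Pd branch = 0.0053·Pd^0.26·e^(0.059·RH+f) = 0.3264 μm/a
  Sd branch = 0.01025·Sd^0.27·e^(0.036·RH+0.049·T) = 1.288 μm/a
  sum: 0.3264 + 1.288 → r_corr = 1.615 μm/a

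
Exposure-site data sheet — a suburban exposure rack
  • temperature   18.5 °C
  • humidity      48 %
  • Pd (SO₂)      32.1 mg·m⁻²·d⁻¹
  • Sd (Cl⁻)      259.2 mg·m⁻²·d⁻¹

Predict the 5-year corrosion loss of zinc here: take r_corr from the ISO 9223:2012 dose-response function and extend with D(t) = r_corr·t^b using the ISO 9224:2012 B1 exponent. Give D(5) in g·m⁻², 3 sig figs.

D(5) = 85.5 g·m⁻²

zinc: temperature factor f = -0.071·(8.5) = -0.6035
  Pd branch = 0.0129·Pd^0.44·e^(0.046·RH+f) = 0.2953 μm/a
  Cl⁻ term: 0.0175·259.2^0.57·exp(0.008·48+0.085·18.5) = 2.941
  r_corr = 0.2953 + 2.941 = 3.236 μm/a
Long-term exponent b (ISO 9224 Table 2, B1) = 0.813
  D(5) = 3.236 × 5^0.813 = 3.236 × 3.701 = 11.98 μm
  Mass loss = 11.98 μm × 7.14 g/cm³ = 85.51 g·m⁻²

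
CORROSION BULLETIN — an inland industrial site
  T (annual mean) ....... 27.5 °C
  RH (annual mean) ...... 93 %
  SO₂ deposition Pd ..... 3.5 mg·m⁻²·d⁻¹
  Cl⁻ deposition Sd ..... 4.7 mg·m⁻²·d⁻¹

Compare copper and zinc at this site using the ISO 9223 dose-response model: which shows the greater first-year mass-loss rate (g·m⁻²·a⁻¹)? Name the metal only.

copper

copper: T>10 °C ⇒ hinge -0.080·(27.5−10) = -1.4000
  Pd branch = 0.0053·Pd^0.26·e^(0.059·RH+f) = 0.4372 μm/a
  Sd branch = 0.01025·Sd^0.27·e^(0.036·RH+0.049·T) = 1.704 μm/a
  sum: 0.4372 + 1.704 → r_corr = 2.141 μm/a
  mass loss = 2.141 μm/a × 8.96 g/cm³ = 19.18 g·m⁻²·a⁻¹
zinc: f(T) = -0.071·(T−10) [T>10 °C] = -1.2425
  SO₂ term: 0.0129·3.5^0.44·exp(0.046·93-1.2425) = 0.4659
  Cl⁻ term: 0.0175·4.7^0.57·exp(0.008·93+0.085·27.5) = 0.9213
  r_corr = 0.4659 + 0.9213 = 1.387 μm/a
  mass loss = 1.387 μm/a × 7.14 g/cm³ = 9.905 g·m⁻²·a⁻¹
Ordering by g·m⁻²·a⁻¹: copper (19.2) > zinc (9.9)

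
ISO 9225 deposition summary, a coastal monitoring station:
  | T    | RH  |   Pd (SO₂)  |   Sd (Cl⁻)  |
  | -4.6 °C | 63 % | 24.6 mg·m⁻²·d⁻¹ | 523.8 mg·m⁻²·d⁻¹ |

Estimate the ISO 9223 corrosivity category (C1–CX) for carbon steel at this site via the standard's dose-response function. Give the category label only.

carbon steel: f(T) = +0.150·(T−10) [T≤10 °C] = -2.1900
  Pd branch = 1.77·Pd^0.52·e^(0.02·RH+f) = 3.693 μm/a
  Sd branch = 0.102·Sd^0.62·e^(0.033·RH+0.04·T) = 32.92 μm/a
  sum: 3.693 + 32.92 → r_corr = 36.61 μm/a
ISO 9223 Table 2 (carbon steel): 25 < 36.6 ≤ 50 μm/a ⇒ C3

C3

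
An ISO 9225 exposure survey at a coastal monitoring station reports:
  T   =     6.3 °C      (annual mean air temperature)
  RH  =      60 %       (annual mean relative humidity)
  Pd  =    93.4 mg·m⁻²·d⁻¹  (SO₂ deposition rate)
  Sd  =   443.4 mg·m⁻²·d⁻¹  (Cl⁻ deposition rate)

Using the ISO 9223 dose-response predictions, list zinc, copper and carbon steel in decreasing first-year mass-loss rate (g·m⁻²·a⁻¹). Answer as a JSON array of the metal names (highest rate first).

zinc: f(T) = +0.038·(T−10) [T≤10 °C] = -0.1406
  sulphur-dioxide contribution → 1.304 μm/a
  chloride contribution → 1.559 μm/a
  ⇒ r_corr(zinc) = 2.862 μm/a
  mass loss = 2.862 μm/a × 7.14 g/cm³ = 20.44 g·m⁻²·a⁻¹
copper: T≤10 °C ⇒ hinge +0.126·(6.3−10) = -0.4662
  sulphur-dioxide contribution → 0.3728 μm/a
  chloride contribution → 0.6273 μm/a
  ⇒ r_corr(copper) = 1 μm/a
  mass loss = 1 μm/a × 8.96 g/cm³ = 8.961 g·m⁻²·a⁻¹
carbon steel: T≤10 °C ⇒ hinge +0.150·(6.3−10) = -0.5550
  sulphur-dioxide contribution → 35.7 μm/a
  chloride contribution → 41.59 μm/a
  ⇒ r_corr(carbon steel) = 77.29 μm/a
  mass loss = 77.29 μm/a × 7.85 g/cm³ = 606.7 g·m⁻²·a⁻¹
Ordering by g·m⁻²·a⁻¹: carbon steel (607) > zinc (20.4) > copper (8.96)

["carbon steel", "zinc", "copper"]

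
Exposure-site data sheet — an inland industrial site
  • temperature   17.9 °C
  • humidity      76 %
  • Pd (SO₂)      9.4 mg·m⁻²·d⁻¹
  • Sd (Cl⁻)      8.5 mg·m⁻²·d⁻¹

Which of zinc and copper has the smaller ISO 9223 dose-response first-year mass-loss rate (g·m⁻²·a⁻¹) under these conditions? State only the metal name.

zinc: f(T) = -0.071·(T−10) [T>10 °C] = -0.5609
  SO₂ term: 0.0129·9.4^0.44·exp(0.046·76-0.5609) = 0.6508
  Sd branch = 0.0175·Sd^0.57·e^(0.008·RH+0.085·T) = 0.4985 μm/a
  r_corr = 0.6508 + 0.4985 = 1.149 μm/a
  mass loss = 1.149 μm/a × 7.14 g/cm³ = 8.206 g·m⁻²·a⁻¹
copper: f(T) = -0.080·(T−10) [T>10 °C] = -0.6320
  SO₂ term: 0.0053·9.4^0.26·exp(0.059·76-0.6320) = 0.4469
  Sd branch = 0.01025·Sd^0.27·e^(0.036·RH+0.049·T) = 0.6774 μm/a
  r_corr = 0.4469 + 0.6774 = 1.124 μm/a
  mass loss = 1.124 μm/a × 8.96 g/cm³ = 10.07 g·m⁻²·a⁻¹
Ordering by g·m⁻²·a⁻¹: copper (10.1) > zinc (8.21)

zinc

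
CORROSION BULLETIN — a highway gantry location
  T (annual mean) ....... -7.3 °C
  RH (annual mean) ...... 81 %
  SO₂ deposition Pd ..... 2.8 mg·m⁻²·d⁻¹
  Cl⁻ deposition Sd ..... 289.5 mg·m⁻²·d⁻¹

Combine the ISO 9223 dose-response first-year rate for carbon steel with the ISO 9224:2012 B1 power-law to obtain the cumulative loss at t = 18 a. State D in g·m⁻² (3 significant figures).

D(18) = 1.36e+03 g·m⁻²

carbon steel: temperature factor f = +0.150·(-17.3) = -2.5950
  SO₂ term: 1.77·2.8^0.52·exp(0.02·81-2.5950) = 1.14
  Cl⁻ term: 0.102·289.5^0.62·exp(0.033·81+0.04·-7.3) = 37.06
  sum: 1.14 + 37.06 → r_corr = 38.2 μm/a
ISO 9224: D(t) = r_corr · t^b with b = 0.523 (carbon steel, B1)
  D(18) = 38.2 × 18^0.523 = 38.2 × 4.534 = 173.2 μm
  Mass loss = 173.2 μm × 7.85 g/cm³ = 1360 g·m⁻²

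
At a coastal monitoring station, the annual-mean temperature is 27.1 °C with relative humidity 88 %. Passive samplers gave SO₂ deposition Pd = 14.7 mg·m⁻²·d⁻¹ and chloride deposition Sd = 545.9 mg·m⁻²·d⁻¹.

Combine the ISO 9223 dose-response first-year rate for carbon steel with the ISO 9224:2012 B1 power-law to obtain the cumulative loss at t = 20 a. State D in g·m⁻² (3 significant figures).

carbon steel: f(T) = -0.054·(T−10) [T>10 °C] = -0.9234
  sulphur-dioxide contribution → 16.53 μm/a
  chloride contribution → 273.9 μm/a
  total first-year rate 290.4 μm/a
ISO 9224: D(t) = r_corr · t^b with b = 0.523 (carbon steel, B1)
  D(20) = 290.4 × 20^0.523 = 290.4 × 4.791 = 1391 μm
  Mass loss = 1391 μm × 7.85 g/cm³ = 1.092e+04 g·m⁻²

D(20) = 1.09e+04 g·m⁻²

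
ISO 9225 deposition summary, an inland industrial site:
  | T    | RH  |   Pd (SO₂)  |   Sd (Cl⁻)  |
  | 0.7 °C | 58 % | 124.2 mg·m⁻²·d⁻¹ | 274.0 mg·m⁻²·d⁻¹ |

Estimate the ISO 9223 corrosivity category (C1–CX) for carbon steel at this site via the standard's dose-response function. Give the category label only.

carbon steel: temperature factor f = +0.150·(-9.3) = -1.3950
  SO₂ term: 1.77·124.2^0.52·exp(0.02·58-1.3950) = 17.17
  Sd branch = 0.102·Sd^0.62·e^(0.033·RH+0.04·T) = 23.09 μm/a
  sum: 17.17 + 23.09 → r_corr = 40.26 μm/a
Category bounds: 25…50 μm/a bracket r_corr ⇒ C3

C3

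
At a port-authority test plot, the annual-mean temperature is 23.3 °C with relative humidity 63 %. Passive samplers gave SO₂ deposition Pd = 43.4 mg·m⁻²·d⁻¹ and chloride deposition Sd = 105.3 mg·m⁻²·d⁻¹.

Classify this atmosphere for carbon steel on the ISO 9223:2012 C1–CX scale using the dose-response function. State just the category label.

C4

carbon steel: f(T) = -0.054·(T−10) [T>10 °C] = -0.7182
  Pd branch = 1.77·Pd^0.52·e^(0.02·RH+f) = 21.62 μm/a
  Cl⁻ term: 0.102·105.3^0.62·exp(0.033·63+0.04·23.3) = 37.17
  sum: 21.62 + 37.17 → r_corr = 58.78 μm/a
ISO 9223 Table 2 (carbon steel): 50 < 58.8 ≤ 80 μm/a ⇒ C4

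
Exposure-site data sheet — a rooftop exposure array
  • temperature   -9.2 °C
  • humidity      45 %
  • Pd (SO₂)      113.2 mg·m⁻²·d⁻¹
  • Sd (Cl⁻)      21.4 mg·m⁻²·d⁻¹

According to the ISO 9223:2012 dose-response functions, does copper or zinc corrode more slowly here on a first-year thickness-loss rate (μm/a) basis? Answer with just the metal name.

copper: f(T) = +0.126·(T−10) [T≤10 °C] = -2.4192
  Pd branch = 0.0053·Pd^0.26·e^(0.059·RH+f) = 0.02294 μm/a
  Sd branch = 0.01025·Sd^0.27·e^(0.036·RH+0.049·T) = 0.07546 μm/a
  r_corr = 0.02294 + 0.07546 = 0.0984 μm/a
zinc: f(T) = +0.038·(T−10) [T≤10 °C] = -0.7296
  SO₂ term: 0.0129·113.2^0.44·exp(0.046·45-0.7296) = 0.3948
  Sd branch = 0.0175·Sd^0.57·e^(0.008·RH+0.085·T) = 0.06578 μm/a
  r_corr = 0.3948 + 0.06578 = 0.4606 μm/a
Ordering by μm/a: zinc (0.461) > copper (0.0984)

copper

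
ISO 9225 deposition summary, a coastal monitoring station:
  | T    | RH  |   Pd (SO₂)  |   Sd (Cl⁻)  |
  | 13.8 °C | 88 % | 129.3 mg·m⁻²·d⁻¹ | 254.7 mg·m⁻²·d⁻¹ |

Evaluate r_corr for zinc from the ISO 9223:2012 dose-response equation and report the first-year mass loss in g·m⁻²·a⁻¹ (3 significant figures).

zinc: T>10 °C ⇒ hinge -0.071·(13.8−10) = -0.2698
  SO₂ term: 0.0129·129.3^0.44·exp(0.046·88-0.2698) = 4.792
  Cl⁻ term: 0.0175·254.7^0.57·exp(0.008·88+0.085·13.8) = 2.689
  sum: 4.792 + 2.689 → r_corr = 7.482 μm/a
Convert to mass loss: 7.482 μm/a × 7.14 g/cm³ = 53.42 g·m⁻²·a⁻¹

r_corr = 53.4 g·m⁻²·a⁻¹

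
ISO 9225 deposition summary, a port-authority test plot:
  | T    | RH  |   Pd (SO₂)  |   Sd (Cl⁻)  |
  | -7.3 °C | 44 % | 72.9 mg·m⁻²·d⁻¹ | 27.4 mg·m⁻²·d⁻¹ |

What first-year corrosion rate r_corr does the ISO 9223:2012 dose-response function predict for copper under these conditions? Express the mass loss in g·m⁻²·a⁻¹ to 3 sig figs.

copper: temperature factor f = +0.126·(-17.3) = -2.1798
  SO₂ term: 0.0053·72.9^0.26·exp(0.059·44-2.1798) = 0.02451
  Cl⁻ term: 0.01025·27.4^0.27·exp(0.036·44+0.049·-7.3) = 0.08541
  sum: 0.02451 + 0.08541 → r_corr = 0.1099 μm/a
Convert to mass loss: 0.1099 μm/a × 8.96 g/cm³ = 0.9849 g·m⁻²·a⁻¹

r_corr = 0.985 g·m⁻²·a⁻¹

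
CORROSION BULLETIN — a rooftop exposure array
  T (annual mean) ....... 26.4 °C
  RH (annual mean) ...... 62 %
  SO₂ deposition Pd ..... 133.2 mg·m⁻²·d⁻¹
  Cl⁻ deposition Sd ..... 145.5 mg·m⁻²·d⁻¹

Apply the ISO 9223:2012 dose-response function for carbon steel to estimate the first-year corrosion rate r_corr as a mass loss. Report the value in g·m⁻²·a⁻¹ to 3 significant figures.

r_corr = 643 g·m⁻²·a⁻¹

carbon steel: f(T) = -0.054·(T−10) [T>10 °C] = -0.8856
  Pd branch = 1.77·Pd^0.52·e^(0.02·RH+f) = 32.11 μm/a
  Cl⁻ term: 0.102·145.5^0.62·exp(0.033·62+0.04·26.4) = 49.75
  r_corr = 32.11 + 49.75 = 81.86 μm/a
Convert to mass loss: 81.86 μm/a × 7.85 g/cm³ = 642.6 g·m⁻²·a⁻¹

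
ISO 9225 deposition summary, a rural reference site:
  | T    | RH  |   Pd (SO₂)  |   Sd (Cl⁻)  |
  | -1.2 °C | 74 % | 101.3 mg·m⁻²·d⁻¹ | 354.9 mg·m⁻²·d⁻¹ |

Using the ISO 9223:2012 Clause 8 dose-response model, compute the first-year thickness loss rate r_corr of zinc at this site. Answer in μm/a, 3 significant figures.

r_corr = 2.75 μm/a

zinc: temperature factor f = +0.038·(-11.2) = -0.4256
  sulphur-dioxide contribution → 1.934 μm/a
  chloride contribution → 0.8117 μm/a
  total first-year rate 2.746 μm/a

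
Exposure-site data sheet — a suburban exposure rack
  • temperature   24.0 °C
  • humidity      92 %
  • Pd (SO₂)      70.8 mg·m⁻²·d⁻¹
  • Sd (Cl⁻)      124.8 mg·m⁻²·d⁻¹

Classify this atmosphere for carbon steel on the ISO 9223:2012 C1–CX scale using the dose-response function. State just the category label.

carbon steel: T>10 °C ⇒ hinge -0.054·(24.0−10) = -0.7560
  SO₂ term: 1.77·70.8^0.52·exp(0.02·92-0.7560) = 47.95
  Sd branch = 0.102·Sd^0.62·e^(0.033·RH+0.04·T) = 110.6 μm/a
  sum: 47.95 + 110.6 → r_corr = 158.5 μm/a
Category bounds: 80…200 μm/a bracket r_corr ⇒ C5

C5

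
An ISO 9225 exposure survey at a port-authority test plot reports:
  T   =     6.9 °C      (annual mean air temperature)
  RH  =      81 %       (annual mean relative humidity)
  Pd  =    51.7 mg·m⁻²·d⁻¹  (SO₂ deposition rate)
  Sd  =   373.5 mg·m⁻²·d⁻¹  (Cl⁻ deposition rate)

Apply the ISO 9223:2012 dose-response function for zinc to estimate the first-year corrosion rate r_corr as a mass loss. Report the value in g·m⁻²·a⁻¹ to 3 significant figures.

r_corr = 31.8 g·m⁻²·a⁻¹

zinc: T≤10 °C ⇒ hinge +0.038·(6.9−10) = -0.1178
  SO₂ term: 0.0129·51.7^0.44·exp(0.046·81-0.1178) = 2.701
  Cl⁻ term: 0.0175·373.5^0.57·exp(0.008·81+0.085·6.9) = 1.759
  r_corr = 2.701 + 1.759 = 4.461 μm/a
Convert to mass loss: 4.461 μm/a × 7.14 g/cm³ = 31.85 g·m⁻²·a⁻¹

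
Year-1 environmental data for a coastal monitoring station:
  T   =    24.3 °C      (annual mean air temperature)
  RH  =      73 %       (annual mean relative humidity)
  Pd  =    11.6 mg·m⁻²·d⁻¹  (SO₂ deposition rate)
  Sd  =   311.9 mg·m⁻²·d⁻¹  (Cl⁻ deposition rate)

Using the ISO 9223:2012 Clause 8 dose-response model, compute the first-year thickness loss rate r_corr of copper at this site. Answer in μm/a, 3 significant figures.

copper: temperature factor f = -0.080·(14.3) = -1.1440
  SO₂ term: 0.0053·11.6^0.26·exp(0.059·73-1.1440) = 0.237
  Sd branch = 0.01025·Sd^0.27·e^(0.036·RH+0.049·T) = 2.201 μm/a
  r_corr = 0.237 + 2.201 = 2.438 μm/a

r_corr = 2.44 μm/a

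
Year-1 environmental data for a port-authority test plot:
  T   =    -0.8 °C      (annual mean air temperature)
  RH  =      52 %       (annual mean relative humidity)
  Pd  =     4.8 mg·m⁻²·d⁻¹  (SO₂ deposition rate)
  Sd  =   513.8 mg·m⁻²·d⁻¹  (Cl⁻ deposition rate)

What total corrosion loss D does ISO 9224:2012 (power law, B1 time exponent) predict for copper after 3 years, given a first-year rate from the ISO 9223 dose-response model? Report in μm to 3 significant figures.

D(3) = 0.811 μm

copper: T≤10 °C ⇒ hinge +0.126·(-0.8−10) = -1.3608
  Pd branch = 0.0053·Pd^0.26·e^(0.059·RH+f) = 0.04394 μm/a
  Sd branch = 0.01025·Sd^0.27·e^(0.036·RH+0.049·T) = 0.3456 μm/a
  r_corr = 0.04394 + 0.3456 = 0.3896 μm/a
ISO 9224: D(t) = r_corr · t^b with b = 0.667 (copper, B1)
  D(3) = 0.3896 × 3^0.667 = 0.3896 × 2.081 = 0.8106 μm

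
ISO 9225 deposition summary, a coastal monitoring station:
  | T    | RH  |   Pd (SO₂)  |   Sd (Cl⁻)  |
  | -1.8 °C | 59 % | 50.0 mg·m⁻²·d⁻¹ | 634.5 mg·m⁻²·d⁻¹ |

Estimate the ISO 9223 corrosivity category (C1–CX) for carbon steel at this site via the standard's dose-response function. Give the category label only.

C3

carbon steel: f(T) = +0.150·(T−10) [T≤10 °C] = -1.7700
  Pd branch = 1.77·Pd^0.52·e^(0.02·RH+f) = 7.502 μm/a
  Cl⁻ term: 0.102·634.5^0.62·exp(0.033·59+0.04·-1.8) = 36.34
  r_corr = 7.502 + 36.34 = 43.84 μm/a
ISO 9223 Table 2 (carbon steel): 25 < 43.8 ≤ 50 μm/a ⇒ C3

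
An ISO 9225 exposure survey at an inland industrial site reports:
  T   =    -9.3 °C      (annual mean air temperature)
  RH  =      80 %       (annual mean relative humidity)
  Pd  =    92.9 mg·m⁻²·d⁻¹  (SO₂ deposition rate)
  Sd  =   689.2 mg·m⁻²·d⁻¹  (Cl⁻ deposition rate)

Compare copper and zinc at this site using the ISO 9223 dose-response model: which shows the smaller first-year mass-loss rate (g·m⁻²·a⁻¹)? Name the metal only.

copper: T≤10 °C ⇒ hinge +0.126·(-9.3−10) = -2.4318
  sulphur-dioxide contribution → 0.1697 μm/a
  chloride contribution → 0.676 μm/a
  total first-year rate 0.8457 μm/a
  mass loss = 0.8457 μm/a × 8.96 g/cm³ = 7.577 g·m⁻²·a⁻¹
zinc: temperature factor f = +0.038·(-19.3) = -0.7334
  sulphur-dioxide contribution → 1.804 μm/a
  chloride contribution → 0.6245 μm/a
  ⇒ r_corr(zinc) = 2.428 μm/a
  mass loss = 2.428 μm/a × 7.14 g/cm³ = 17.34 g·m⁻²·a⁻¹
Ordering by g·m⁻²·a⁻¹: zinc (17.3) > copper (7.58)

copper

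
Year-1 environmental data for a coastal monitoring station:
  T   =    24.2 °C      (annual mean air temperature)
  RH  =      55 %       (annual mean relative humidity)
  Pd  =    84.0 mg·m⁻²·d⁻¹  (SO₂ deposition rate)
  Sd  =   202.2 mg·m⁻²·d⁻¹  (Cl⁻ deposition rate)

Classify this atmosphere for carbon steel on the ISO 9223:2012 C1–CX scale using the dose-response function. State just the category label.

C4

carbon steel: f(T) = -0.054·(T−10) [T>10 °C] = -0.7668
  SO₂ term: 1.77·84.0^0.52·exp(0.02·55-0.7668) = 24.73
  Cl⁻ term: 0.102·202.2^0.62·exp(0.033·55+0.04·24.2) = 44.34
  sum: 24.73 + 44.34 → r_corr = 69.08 μm/a
Category bounds: 50…80 μm/a bracket r_corr ⇒ C4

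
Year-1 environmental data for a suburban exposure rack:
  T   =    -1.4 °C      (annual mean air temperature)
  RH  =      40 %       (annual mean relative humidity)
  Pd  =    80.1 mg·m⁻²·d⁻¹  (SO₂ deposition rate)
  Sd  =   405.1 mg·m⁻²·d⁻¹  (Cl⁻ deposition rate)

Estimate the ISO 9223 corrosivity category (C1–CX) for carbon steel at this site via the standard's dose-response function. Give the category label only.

C2

carbon steel: temperature factor f = +0.150·(-11.4) = -1.7100
  sulphur-dioxide contribution → 6.961 μm/a
  chloride contribution → 14.94 μm/a
  total first-year rate 21.9 μm/a
ISO 9223 Table 2 (carbon steel): 1.3 < 21.9 ≤ 25 μm/a ⇒ C2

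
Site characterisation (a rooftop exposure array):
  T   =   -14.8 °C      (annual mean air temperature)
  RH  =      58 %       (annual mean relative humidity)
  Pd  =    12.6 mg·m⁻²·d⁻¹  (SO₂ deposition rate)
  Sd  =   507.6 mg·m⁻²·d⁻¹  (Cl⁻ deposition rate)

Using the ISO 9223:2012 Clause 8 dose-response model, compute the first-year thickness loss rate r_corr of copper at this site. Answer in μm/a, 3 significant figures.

copper: T≤10 °C ⇒ hinge +0.126·(-14.8−10) = -3.1248
  sulphur-dioxide contribution → 0.01379 μm/a
  chloride contribution → 0.2153 μm/a
  ⇒ r_corr(copper) = 0.2291 μm/a

r_corr = 0.229 μm/a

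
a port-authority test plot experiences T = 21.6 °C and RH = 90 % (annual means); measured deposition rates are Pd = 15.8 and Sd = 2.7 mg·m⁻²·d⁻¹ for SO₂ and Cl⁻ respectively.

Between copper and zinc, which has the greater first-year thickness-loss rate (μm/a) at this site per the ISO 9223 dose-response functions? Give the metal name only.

copper

copper: f(T) = -0.080·(T−10) [T>10 °C] = -0.9280
  Pd branch = 0.0053·Pd^0.26·e^(0.059·RH+f) = 0.869 μm/a
  Sd branch = 0.01025·Sd^0.27·e^(0.036·RH+0.049·T) = 0.9862 μm/a
  sum: 0.869 + 0.9862 → r_corr = 1.855 μm/a
zinc: temperature factor f = -0.071·(11.6) = -0.8236
  Pd branch = 0.0129·Pd^0.44·e^(0.046·RH+f) = 1.198 μm/a
  Cl⁻ term: 0.0175·2.7^0.57·exp(0.008·90+0.085·21.6) = 0.3972
  sum: 1.198 + 0.3972 → r_corr = 1.595 μm/a
Ordering by μm/a: copper (1.86) > zinc (1.59)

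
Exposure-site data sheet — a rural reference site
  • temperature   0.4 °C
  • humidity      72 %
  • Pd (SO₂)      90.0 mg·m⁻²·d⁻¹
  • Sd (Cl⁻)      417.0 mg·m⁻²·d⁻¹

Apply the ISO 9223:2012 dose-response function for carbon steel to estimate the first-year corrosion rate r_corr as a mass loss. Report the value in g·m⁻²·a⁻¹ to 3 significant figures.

r_corr = 513 g·m⁻²·a⁻¹

carbon steel: f(T) = +0.150·(T−10) [T≤10 °C] = -1.4400
  Pd branch = 1.77·Pd^0.52·e^(0.02·RH+f) = 18.37 μm/a
  Sd branch = 0.102·Sd^0.62·e^(0.033·RH+0.04·T) = 46.98 μm/a
  r_corr = 18.37 + 46.98 = 65.35 μm/a
Convert to mass loss: 65.35 μm/a × 7.85 g/cm³ = 513 g·m⁻²·a⁻¹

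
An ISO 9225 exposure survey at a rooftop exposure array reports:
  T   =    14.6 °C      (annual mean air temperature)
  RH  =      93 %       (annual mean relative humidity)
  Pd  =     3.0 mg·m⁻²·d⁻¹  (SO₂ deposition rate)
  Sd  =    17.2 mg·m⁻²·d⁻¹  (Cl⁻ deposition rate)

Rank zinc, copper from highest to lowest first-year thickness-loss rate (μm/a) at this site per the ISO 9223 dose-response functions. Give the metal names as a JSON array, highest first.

["copper", "zinc"]

zinc: f(T) = -0.071·(T−10) [T>10 °C] = -0.3266
  SO₂ term: 0.0129·3.0^0.44·exp(0.046·93-0.3266) = 1.088
  Cl⁻ term: 0.0175·17.2^0.57·exp(0.008·93+0.085·14.6) = 0.6447
  sum: 1.088 + 0.6447 → r_corr = 1.733 μm/a
copper: temperature factor f = -0.080·(4.6) = -0.3680
  SO₂ term: 0.0053·3.0^0.26·exp(0.059·93-0.3680) = 1.179
  Cl⁻ term: 0.01025·17.2^0.27·exp(0.036·93+0.049·14.6) = 1.285
  r_corr = 1.179 + 1.285 = 2.464 μm/a
Ordering by μm/a: copper (2.46) > zinc (1.73)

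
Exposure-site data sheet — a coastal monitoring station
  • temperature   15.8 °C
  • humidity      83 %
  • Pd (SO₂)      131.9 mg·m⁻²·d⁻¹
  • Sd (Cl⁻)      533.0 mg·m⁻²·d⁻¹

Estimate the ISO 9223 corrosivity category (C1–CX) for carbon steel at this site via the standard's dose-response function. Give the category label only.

carbon steel: temperature factor f = -0.054·(5.8) = -0.3132
  sulphur-dioxide contribution → 86.18 μm/a
  chloride contribution → 145.6 μm/a
  ⇒ r_corr(carbon steel) = 231.8 μm/a
Category bounds: 200…700 μm/a bracket r_corr ⇒ CX

CX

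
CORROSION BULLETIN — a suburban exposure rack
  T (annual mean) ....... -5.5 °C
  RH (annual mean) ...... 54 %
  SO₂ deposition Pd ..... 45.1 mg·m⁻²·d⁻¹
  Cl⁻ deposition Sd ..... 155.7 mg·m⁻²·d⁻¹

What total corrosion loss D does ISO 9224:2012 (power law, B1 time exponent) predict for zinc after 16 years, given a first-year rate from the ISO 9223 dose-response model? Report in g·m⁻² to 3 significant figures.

D(16) = 51.6 g·m⁻²

zinc: T≤10 °C ⇒ hinge +0.038·(-5.5−10) = -0.5890
  Pd branch = 0.0129·Pd^0.44·e^(0.046·RH+f) = 0.4586 μm/a
  Cl⁻ term: 0.0175·155.7^0.57·exp(0.008·54+0.085·-5.5) = 0.3001
  sum: 0.4586 + 0.3001 → r_corr = 0.7587 μm/a
Long-term exponent b (ISO 9224 Table 2, B1) = 0.813
  D(16) = 0.7587 × 16^0.813 = 0.7587 × 9.527 = 7.228 μm
  Mass loss = 7.228 μm × 7.14 g/cm³ = 51.6 g·m⁻²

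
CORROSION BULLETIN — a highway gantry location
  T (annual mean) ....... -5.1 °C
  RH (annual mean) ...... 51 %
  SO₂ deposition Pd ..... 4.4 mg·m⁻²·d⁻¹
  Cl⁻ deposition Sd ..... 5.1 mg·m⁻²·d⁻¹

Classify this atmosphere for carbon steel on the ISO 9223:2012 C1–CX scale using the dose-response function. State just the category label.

carbon steel: T≤10 °C ⇒ hinge +0.150·(-5.1−10) = -2.2650
  Pd branch = 1.77·Pd^0.52·e^(0.02·RH+f) = 1.101 μm/a
  Cl⁻ term: 0.102·5.1^0.62·exp(0.033·51+0.04·-5.1) = 1.229
  sum: 1.101 + 1.229 → r_corr = 2.33 μm/a
ISO 9223 Table 2 (carbon steel): 1.3 < 2.33 ≤ 25 μm/a ⇒ C2

C2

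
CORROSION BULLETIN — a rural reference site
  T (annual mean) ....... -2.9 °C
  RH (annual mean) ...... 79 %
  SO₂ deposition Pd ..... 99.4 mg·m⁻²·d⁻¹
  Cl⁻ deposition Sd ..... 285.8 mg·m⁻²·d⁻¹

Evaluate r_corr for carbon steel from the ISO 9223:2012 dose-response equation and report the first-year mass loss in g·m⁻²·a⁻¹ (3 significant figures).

r_corr = 429 g·m⁻²·a⁻¹

carbon steel: temperature factor f = +0.150·(-12.9) = -1.9350
  sulphur-dioxide contribution → 13.57 μm/a
  chloride contribution → 41.04 μm/a
  total first-year rate 54.6 μm/a
Convert to mass loss: 54.6 μm/a × 7.85 g/cm³ = 428.6 g·m⁻²·a⁻¹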